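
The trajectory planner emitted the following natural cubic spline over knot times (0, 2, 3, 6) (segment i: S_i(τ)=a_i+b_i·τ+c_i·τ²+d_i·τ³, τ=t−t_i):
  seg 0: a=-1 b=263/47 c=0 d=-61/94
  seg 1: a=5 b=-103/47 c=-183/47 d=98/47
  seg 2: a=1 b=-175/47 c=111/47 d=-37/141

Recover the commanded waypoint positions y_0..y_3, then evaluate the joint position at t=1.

y_0 = S_0(0) = a_0 = -1
y_1 = S_1(0) = a_1 = 5
y_2 = S_2(0) = a_2 = 1
y_3 = S_2(3) = 4
t_q=1 is in segment 0 (τ=1); S_0(τ)=371/94

y_0=-1 y_1=5 y_2=1 y_3=4
S(1) = 371/94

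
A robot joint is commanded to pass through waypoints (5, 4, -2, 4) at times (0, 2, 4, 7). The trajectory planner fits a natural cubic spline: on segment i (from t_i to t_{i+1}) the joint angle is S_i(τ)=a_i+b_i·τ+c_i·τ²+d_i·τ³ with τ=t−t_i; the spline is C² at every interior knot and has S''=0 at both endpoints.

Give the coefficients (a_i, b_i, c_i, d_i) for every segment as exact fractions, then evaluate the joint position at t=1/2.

Δ: Δ0=-1/2, Δ1=-3, Δ2=2
row 1: diag=8, rhs=-15; c'=1/4, d'=-15/8
row 2: denom=10−2·1/4=19/2; d'=(30−2·-15/8)/(19/2)=135/38
back: M2=135/38
back: M1=-15/8−1/4·135/38=-105/38
M: M0=0, M1=-105/38, M2=135/38, M3=0
seg 0: a=5, c=M0/2=0, d=(M1−M0)/(6·2)=-35/152, b=Δ0−h0·(2M0+M1)/6=8/19
seg 1: a=4, c=M1/2=-105/76, d=(M2−M1)/(6·2)=10/19, b=Δ1−h1·(2M1+M2)/6=-89/38
seg 2: a=-2, c=M2/2=135/76, d=(M3−M2)/(6·3)=-15/76, b=Δ2−h2·(2M2+M3)/6=-59/38
t_q=1/2 → seg 0, τ=1/2; S=5+8/19·τ+0·τ²+-35/152·τ³=6301/1216

  seg 0: a=5 b=8/19 c=0 d=-35/152
  seg 1: a=4 b=-89/38 c=-105/76 d=10/19
  seg 2: a=-2 b=-59/38 c=135/76 d=-15/76
S(1/2) = 6301/1216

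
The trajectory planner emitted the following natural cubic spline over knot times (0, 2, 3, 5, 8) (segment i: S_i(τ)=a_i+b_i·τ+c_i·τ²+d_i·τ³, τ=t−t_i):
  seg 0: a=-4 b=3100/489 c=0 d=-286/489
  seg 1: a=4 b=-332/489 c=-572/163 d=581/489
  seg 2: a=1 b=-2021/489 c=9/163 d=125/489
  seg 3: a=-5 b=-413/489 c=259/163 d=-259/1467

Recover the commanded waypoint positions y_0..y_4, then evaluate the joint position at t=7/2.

y_0 = S_0(0) = a_0 = -4
y_1 = S_1(0) = a_1 = 4
y_2 = S_2(0) = a_2 = 1
y_3 = S_3(0) = a_3 = -5
y_4 = S_3(3) = 2
t_q=7/2 is in segment 2 (τ=1/2); S_2(τ)=-1331/1304

y_0=-4 y_1=4 y_2=1 y_3=-5 y_4=2
S(7/2) = -1331/1304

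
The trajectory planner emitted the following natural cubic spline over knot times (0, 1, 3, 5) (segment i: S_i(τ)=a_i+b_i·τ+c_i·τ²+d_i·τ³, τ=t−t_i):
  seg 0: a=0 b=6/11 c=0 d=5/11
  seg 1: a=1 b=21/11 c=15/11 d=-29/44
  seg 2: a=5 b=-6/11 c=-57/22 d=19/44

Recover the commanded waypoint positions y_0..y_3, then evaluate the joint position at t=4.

y_0 = S_0(0) = a_0 = 0
y_1 = S_1(0) = a_1 = 1
y_2 = S_2(0) = a_2 = 5
y_3 = S_2(2) = -3
t_q=4 is in segment 2 (τ=1); S_2(τ)=101/44

y_0=0 y_1=1 y_2=5 y_3=-3
S(4) = 101/44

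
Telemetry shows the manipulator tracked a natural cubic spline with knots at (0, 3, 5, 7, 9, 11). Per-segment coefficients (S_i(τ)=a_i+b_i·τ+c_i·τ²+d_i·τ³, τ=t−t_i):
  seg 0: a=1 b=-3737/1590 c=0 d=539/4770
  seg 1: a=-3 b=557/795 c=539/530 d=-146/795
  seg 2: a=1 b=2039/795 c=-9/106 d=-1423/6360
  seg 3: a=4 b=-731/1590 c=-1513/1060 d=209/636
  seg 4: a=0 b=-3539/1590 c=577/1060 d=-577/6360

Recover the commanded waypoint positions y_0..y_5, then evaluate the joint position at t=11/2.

y_0=1 y_1=-3 y_2=1 y_3=4 y_4=0 y_5=-3
S(11/2) = 7575/3392

y_0 = S_0(0) = a_0 = 1
y_1 = S_1(0) = a_1 = -3
y_2 = S_2(0) = a_2 = 1
y_3 = S_3(0) = a_3 = 4
y_4 = S_4(0) = a_4 = 0
y_5 = S_4(2) = -3
t_q=11/2 is in segment 2 (τ=1/2); S_2(τ)=7575/3392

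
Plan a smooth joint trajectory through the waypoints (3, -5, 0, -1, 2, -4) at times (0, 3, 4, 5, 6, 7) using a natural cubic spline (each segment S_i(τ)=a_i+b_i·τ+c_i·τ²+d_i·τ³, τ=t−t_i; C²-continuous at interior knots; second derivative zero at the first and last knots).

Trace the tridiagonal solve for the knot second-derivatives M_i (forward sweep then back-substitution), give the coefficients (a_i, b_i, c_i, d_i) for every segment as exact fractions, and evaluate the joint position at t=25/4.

Δ: Δ0=-8/3, Δ1=5, Δ2=-1, Δ3=3, Δ4=-6
row 1: diag=8, rhs=46; c'=1/8, d'=23/4
row 2: denom=4−1·1/8=31/8; d'=(-36−1·23/4)/(31/8)=-334/31
row 3: denom=4−1·8/31=116/31; d'=(24−1·-334/31)/(116/31)=539/58
row 4: denom=4−1·31/116=433/116; d'=(-54−1·539/58)/(433/116)=-7342/433
back: M4=-7342/433
back: M3=539/58−31/116·-7342/433=5986/433
back: M2=-334/31−8/31·5986/433=-6210/433
back: M1=23/4−1/8·-6210/433=3266/433
M: M0=0, M1=3266/433, M2=-6210/433, M3=5986/433, M4=-7342/433, M5=0
seg 0: a=3, c=M0/2=0, d=(M1−M0)/(6·3)=1633/3897, b=Δ0−h0·(2M0+M1)/6=-8363/1299
seg 1: a=-5, c=M1/2=1633/433, d=(M2−M1)/(6·1)=-4738/1299, b=Δ1−h1·(2M1+M2)/6=6334/1299
seg 2: a=0, c=M2/2=-3105/433, d=(M3−M2)/(6·1)=6098/1299, b=Δ2−h2·(2M2+M3)/6=1918/1299
seg 3: a=-1, c=M3/2=2993/433, d=(M4−M3)/(6·1)=-6664/1299, b=Δ3−h3·(2M3+M4)/6=1582/1299
seg 4: a=2, c=M4/2=-3671/433, d=(M5−M4)/(6·1)=3671/1299, b=Δ4−h4·(2M4+M5)/6=-452/1299
t_q=25/4 → seg 4, τ=1/4; S=2+-452/1299·τ+-3671/433·τ²+3671/1299·τ³=39553/27712

  seg 0: a=3 b=-8363/1299 c=0 d=1633/3897
  seg 1: a=-5 b=6334/1299 c=1633/433 d=-4738/1299
  seg 2: a=0 b=1918/1299 c=-3105/433 d=6098/1299
  seg 3: a=-1 b=1582/1299 c=2993/433 d=-6664/1299
  seg 4: a=2 b=-452/1299 c=-3671/433 d=3671/1299
S(25/4) = 39553/27712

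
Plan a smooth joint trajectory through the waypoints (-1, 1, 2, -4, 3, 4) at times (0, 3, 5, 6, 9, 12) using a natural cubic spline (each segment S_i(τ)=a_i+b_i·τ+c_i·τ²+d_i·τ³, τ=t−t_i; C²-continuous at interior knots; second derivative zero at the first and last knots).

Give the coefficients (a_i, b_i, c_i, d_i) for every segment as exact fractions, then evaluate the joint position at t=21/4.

Δ: Δ0=2/3, Δ1=1/2, Δ2=-6, Δ3=7/3, Δ4=1/3
row 1: diag=10, rhs=-1; c'=1/5, d'=-1/10
row 2: denom=6−2·1/5=28/5; d'=(-39−2·-1/10)/(28/5)=-97/14
row 3: denom=8−1·5/28=219/28; d'=(50−1·-97/14)/(219/28)=1594/219
row 4: denom=12−3·28/73=792/73; d'=(-12−3·1594/219)/(792/73)=-1235/396
back: M4=-1235/396
back: M3=1594/219−28/73·-1235/396=839/99
back: M2=-97/14−5/28·839/99=-3343/396
back: M1=-1/10−1/5·-3343/396=629/396
M: M0=0, M1=629/396, M2=-3343/396, M3=839/99, M4=-1235/396, M5=0
seg 0: a=-1, c=M0/2=0, d=(M1−M0)/(6·3)=629/7128, b=Δ0−h0·(2M0+M1)/6=-101/792
seg 1: a=1, c=M1/2=629/792, d=(M2−M1)/(6·2)=-331/396, b=Δ1−h1·(2M1+M2)/6=893/396
seg 2: a=2, c=M2/2=-3343/792, d=(M3−M2)/(6·1)=203/72, b=Δ2−h2·(2M2+M3)/6=-607/132
seg 3: a=-4, c=M3/2=839/198, d=(M4−M3)/(6·3)=-4591/7128, b=Δ3−h3·(2M3+M4)/6=-3629/792
seg 4: a=3, c=M4/2=-1235/792, d=(M5−M4)/(6·3)=1235/7128, b=Δ4−h4·(2M4+M5)/6=1367/396
t_q=21/4 → seg 2, τ=1/4; S=2+-607/132·τ+-3343/792·τ²+203/72·τ³=10655/16896

  seg 0: a=-1 b=-101/792 c=0 d=629/7128
  seg 1: a=1 b=893/396 c=629/792 d=-331/396
  seg 2: a=2 b=-607/132 c=-3343/792 d=203/72
  seg 3: a=-4 b=-3629/792 c=839/198 d=-4591/7128
  seg 4: a=3 b=1367/396 c=-1235/792 d=1235/7128
S(21/4) = 10655/16896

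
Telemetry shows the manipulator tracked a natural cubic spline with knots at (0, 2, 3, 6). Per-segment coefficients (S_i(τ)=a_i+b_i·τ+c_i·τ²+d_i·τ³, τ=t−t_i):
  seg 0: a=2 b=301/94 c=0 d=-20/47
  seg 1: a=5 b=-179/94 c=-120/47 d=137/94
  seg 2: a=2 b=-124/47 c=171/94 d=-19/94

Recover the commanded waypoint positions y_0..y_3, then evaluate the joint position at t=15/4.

y_0 = S_0(0) = a_0 = 2
y_1 = S_1(0) = a_1 = 5
y_2 = S_2(0) = a_2 = 2
y_3 = S_2(3) = 5
t_q=15/4 is in segment 2 (τ=3/4); S_2(τ)=5771/6016

y_0=2 y_1=5 y_2=2 y_3=5
S(15/4) = 5771/6016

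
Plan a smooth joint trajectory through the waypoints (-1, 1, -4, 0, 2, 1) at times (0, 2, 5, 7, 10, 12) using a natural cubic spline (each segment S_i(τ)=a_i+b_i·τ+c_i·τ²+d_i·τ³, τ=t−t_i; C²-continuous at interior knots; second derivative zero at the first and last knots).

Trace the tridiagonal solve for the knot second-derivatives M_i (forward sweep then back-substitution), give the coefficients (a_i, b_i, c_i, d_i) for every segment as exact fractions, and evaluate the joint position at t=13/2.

Δ: Δ0=1, Δ1=-5/3, Δ2=2, Δ3=2/3, Δ4=-1/2
row 1: diag=10, rhs=-16; c'=3/10, d'=-8/5
row 2: denom=10−3·3/10=91/10; d'=(22−3·-8/5)/(91/10)=268/91
row 3: denom=10−2·20/91=870/91; d'=(-8−2·268/91)/(870/91)=-632/435
row 4: denom=10−3·91/290=2627/290; d'=(-7−3·-632/435)/(2627/290)=-766/2627
back: M4=-766/2627
back: M3=-632/435−91/290·-766/2627=-10729/7881
back: M2=268/91−20/91·-10729/7881=25568/7881
back: M1=-8/5−3/10·25568/7881=-6760/2627
M: M0=0, M1=-6760/2627, M2=25568/7881, M3=-10729/7881, M4=-766/2627, M5=0
seg 0: a=-1, c=M0/2=0, d=(M1−M0)/(6·2)=-1690/7881, b=Δ0−h0·(2M0+M1)/6=14641/7881
seg 1: a=1, c=M1/2=-3380/2627, d=(M2−M1)/(6·3)=22924/70929, b=Δ1−h1·(2M1+M2)/6=-5639/7881
seg 2: a=-4, c=M2/2=12784/7881, d=(M3−M2)/(6·2)=-109/284, b=Δ2−h2·(2M2+M3)/6=2293/7881
seg 3: a=0, c=M3/2=-10729/15762, d=(M4−M3)/(6·3)=8431/141858, b=Δ3−h3·(2M3+M4)/6=17132/7881
seg 4: a=2, c=M4/2=-383/2627, d=(M5−M4)/(6·2)=383/15762, b=Δ4−h4·(2M4+M5)/6=-4817/15762
t_q=13/2 → seg 2, τ=3/2; S=-4+2293/7881·τ+12784/7881·τ²+-109/284·τ³=-101643/84064

  seg 0: a=-1 b=14641/7881 c=0 d=-1690/7881
  seg 1: a=1 b=-5639/7881 c=-3380/2627 d=22924/70929
  seg 2: a=-4 b=2293/7881 c=12784/7881 d=-109/284
  seg 3: a=0 b=17132/7881 c=-10729/15762 d=8431/141858
  seg 4: a=2 b=-4817/15762 c=-383/2627 d=383/15762
S(13/2) = -101643/84064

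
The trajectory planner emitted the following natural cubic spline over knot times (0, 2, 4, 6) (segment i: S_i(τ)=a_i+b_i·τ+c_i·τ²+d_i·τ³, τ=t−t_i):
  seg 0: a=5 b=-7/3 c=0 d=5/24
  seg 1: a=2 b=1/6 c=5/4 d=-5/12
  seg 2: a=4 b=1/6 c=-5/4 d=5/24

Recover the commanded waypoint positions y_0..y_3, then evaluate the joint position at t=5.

y_0=5 y_1=2 y_2=4 y_3=1
S(5) = 25/8

y_0 = S_0(0) = a_0 = 5
y_1 = S_1(0) = a_1 = 2
y_2 = S_2(0) = a_2 = 4
y_3 = S_2(2) = 1
t_q=5 is in segment 2 (τ=1); S_2(τ)=25/8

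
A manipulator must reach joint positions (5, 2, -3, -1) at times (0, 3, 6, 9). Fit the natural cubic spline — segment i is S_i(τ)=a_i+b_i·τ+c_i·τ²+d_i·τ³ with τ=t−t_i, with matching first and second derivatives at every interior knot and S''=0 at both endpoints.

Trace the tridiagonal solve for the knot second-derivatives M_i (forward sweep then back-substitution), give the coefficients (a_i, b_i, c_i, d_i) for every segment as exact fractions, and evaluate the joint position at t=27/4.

  seg 0: a=5 b=-2/3 c=0 d=-1/27
  seg 1: a=2 b=-5/3 c=-1/3 d=1/9
  seg 2: a=-3 b=-2/3 c=2/3 d=-2/27
S(27/4) = -101/32

Δ: Δ0=-1, Δ1=-5/3, Δ2=2/3
row 1: diag=12, rhs=-4; c'=1/4, d'=-1/3
row 2: denom=12−3·1/4=45/4; d'=(14−3·-1/3)/(45/4)=4/3
back: M2=4/3
back: M1=-1/3−1/4·4/3=-2/3
M: M0=0, M1=-2/3, M2=4/3, M3=0
seg 0: a=5, c=M0/2=0, d=(M1−M0)/(6·3)=-1/27, b=Δ0−h0·(2M0+M1)/6=-2/3
seg 1: a=2, c=M1/2=-1/3, d=(M2−M1)/(6·3)=1/9, b=Δ1−h1·(2M1+M2)/6=-5/3
seg 2: a=-3, c=M2/2=2/3, d=(M3−M2)/(6·3)=-2/27, b=Δ2−h2·(2M2+M3)/6=-2/3
t_q=27/4 → seg 2, τ=3/4; S=-3+-2/3·τ+2/3·τ²+-2/27·τ³=-101/32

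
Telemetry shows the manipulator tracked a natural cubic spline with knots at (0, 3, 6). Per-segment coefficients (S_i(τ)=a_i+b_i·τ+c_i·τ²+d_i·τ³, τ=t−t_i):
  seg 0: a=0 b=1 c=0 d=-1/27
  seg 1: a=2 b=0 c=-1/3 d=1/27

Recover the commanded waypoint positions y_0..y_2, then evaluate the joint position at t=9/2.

y_0=0 y_1=2 y_2=0
S(9/2) = 11/8

y_0 = S_0(0) = a_0 = 0
y_1 = S_1(0) = a_1 = 2
y_2 = S_1(3) = 0
t_q=9/2 is in segment 1 (τ=3/2); S_1(τ)=11/8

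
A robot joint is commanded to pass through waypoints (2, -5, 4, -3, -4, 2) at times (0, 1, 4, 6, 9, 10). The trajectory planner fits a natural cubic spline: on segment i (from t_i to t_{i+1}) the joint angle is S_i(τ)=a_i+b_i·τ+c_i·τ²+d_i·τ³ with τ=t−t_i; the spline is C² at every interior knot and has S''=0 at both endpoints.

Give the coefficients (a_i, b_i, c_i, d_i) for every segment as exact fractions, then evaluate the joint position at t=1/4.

Δ: Δ0=-7, Δ1=3, Δ2=-7/2, Δ3=-1/3, Δ4=6
row 1: diag=8, rhs=60; c'=3/8, d'=15/2
row 2: denom=10−3·3/8=71/8; d'=(-39−3·15/2)/(71/8)=-492/71
row 3: denom=10−2·16/71=678/71; d'=(19−2·-492/71)/(678/71)=2333/678
row 4: denom=8−3·71/226=1595/226; d'=(38−3·2333/678)/(1595/226)=1251/319
back: M4=1251/319
back: M3=2333/678−71/226·1251/319=2114/957
back: M2=-492/71−16/71·2114/957=-7108/957
back: M1=15/2−3/8·-7108/957=3281/319
M: M0=0, M1=3281/319, M2=-7108/957, M3=2114/957, M4=1251/319, M5=0
seg 0: a=2, c=M0/2=0, d=(M1−M0)/(6·1)=3281/1914, b=Δ0−h0·(2M0+M1)/6=-16679/1914
seg 1: a=-5, c=M1/2=3281/638, d=(M2−M1)/(6·3)=-1541/1566, b=Δ1−h1·(2M1+M2)/6=-3418/957
seg 2: a=4, c=M2/2=-3554/957, d=(M3−M2)/(6·2)=53/66, b=Δ2−h2·(2M2+M3)/6=1369/1914
seg 3: a=-3, c=M3/2=1057/957, d=(M4−M3)/(6·3)=149/1566, b=Δ3−h3·(2M3+M4)/6=-2873/638
seg 4: a=-4, c=M4/2=1251/638, d=(M5−M4)/(6·1)=-417/638, b=Δ4−h4·(2M4+M5)/6=1497/319
t_q=1/4 → seg 0, τ=1/4; S=2+-16679/1914·τ+0·τ²+3281/1914·τ³=-6197/40832

  seg 0: a=2 b=-16679/1914 c=0 d=3281/1914
  seg 1: a=-5 b=-3418/957 c=3281/638 d=-1541/1566
  seg 2: a=4 b=1369/1914 c=-3554/957 d=53/66
  seg 3: a=-3 b=-2873/638 c=1057/957 d=149/1566
  seg 4: a=-4 b=1497/319 c=1251/638 d=-417/638
S(1/4) = -6197/40832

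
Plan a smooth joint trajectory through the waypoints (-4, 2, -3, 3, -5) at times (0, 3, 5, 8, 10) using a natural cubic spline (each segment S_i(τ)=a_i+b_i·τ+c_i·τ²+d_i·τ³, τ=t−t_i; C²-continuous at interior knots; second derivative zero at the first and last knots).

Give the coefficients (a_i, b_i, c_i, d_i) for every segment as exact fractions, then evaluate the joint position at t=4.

  seg 0: a=-4 b=2231/580 c=0 d=-119/580
  seg 1: a=2 b=-491/290 c=-1071/580 d=837/1160
  seg 2: a=-3 b=-61/145 c=72/29 d=-81/145
  seg 3: a=3 b=-88/145 c=-369/145 d=123/290
S(4) = -949/1160

Δ: Δ0=2, Δ1=-5/2, Δ2=2, Δ3=-4
row 1: diag=10, rhs=-27; c'=1/5, d'=-27/10
row 2: denom=10−2·1/5=48/5; d'=(27−2·-27/10)/(48/5)=27/8
row 3: denom=10−3·5/16=145/16; d'=(-36−3·27/8)/(145/16)=-738/145
back: M3=-738/145
back: M2=27/8−5/16·-738/145=144/29
back: M1=-27/10−1/5·144/29=-1071/290
M: M0=0, M1=-1071/290, M2=144/29, M3=-738/145, M4=0
seg 0: a=-4, c=M0/2=0, d=(M1−M0)/(6·3)=-119/580, b=Δ0−h0·(2M0+M1)/6=2231/580
seg 1: a=2, c=M1/2=-1071/580, d=(M2−M1)/(6·2)=837/1160, b=Δ1−h1·(2M1+M2)/6=-491/290
seg 2: a=-3, c=M2/2=72/29, d=(M3−M2)/(6·3)=-81/145, b=Δ2−h2·(2M2+M3)/6=-61/145
seg 3: a=3, c=M3/2=-369/145, d=(M4−M3)/(6·2)=123/290, b=Δ3−h3·(2M3+M4)/6=-88/145
t_q=4 → seg 1, τ=1; S=2+-491/290·τ+-1071/580·τ²+837/1160·τ³=-949/1160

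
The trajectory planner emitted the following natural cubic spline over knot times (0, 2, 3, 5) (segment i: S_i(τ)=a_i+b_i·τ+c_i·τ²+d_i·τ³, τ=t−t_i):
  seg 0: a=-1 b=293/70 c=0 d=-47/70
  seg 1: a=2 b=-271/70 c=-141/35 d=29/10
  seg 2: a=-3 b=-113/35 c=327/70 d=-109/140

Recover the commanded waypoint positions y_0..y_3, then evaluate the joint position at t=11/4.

y_0=-1 y_1=2 y_2=-3 y_3=3
S(11/4) = -8719/4480

y_0 = S_0(0) = a_0 = -1
y_1 = S_1(0) = a_1 = 2
y_2 = S_2(0) = a_2 = -3
y_3 = S_2(2) = 3
t_q=11/4 is in segment 1 (τ=3/4); S_1(τ)=-8719/4480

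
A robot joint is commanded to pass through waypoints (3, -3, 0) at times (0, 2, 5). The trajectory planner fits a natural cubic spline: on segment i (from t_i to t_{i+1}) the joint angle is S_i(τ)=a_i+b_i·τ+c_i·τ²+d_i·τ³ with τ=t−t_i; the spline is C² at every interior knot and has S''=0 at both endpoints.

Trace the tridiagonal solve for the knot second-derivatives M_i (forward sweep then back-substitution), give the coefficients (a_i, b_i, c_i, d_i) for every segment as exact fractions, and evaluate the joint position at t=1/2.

Δ: Δ0=-3, Δ1=1
row 1: diag=10, rhs=24; c'=3/10, d'=12/5
back: M1=12/5
M: M0=0, M1=12/5, M2=0
seg 0: a=3, c=M0/2=0, d=(M1−M0)/(6·2)=1/5, b=Δ0−h0·(2M0+M1)/6=-19/5
seg 1: a=-3, c=M1/2=6/5, d=(M2−M1)/(6·3)=-2/15, b=Δ1−h1·(2M1+M2)/6=-7/5
t_q=1/2 → seg 0, τ=1/2; S=3+-19/5·τ+0·τ²+1/5·τ³=9/8

  seg 0: a=3 b=-19/5 c=0 d=1/5
  seg 1: a=-3 b=-7/5 c=6/5 d=-2/15
S(1/2) = 9/8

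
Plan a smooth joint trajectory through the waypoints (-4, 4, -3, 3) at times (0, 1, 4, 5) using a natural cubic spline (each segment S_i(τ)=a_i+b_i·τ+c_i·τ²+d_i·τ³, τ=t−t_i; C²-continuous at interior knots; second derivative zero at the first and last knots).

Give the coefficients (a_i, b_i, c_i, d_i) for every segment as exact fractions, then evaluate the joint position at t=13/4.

Δ: Δ0=8, Δ1=-7/3, Δ2=6
row 1: diag=8, rhs=-62; c'=3/8, d'=-31/4
row 2: denom=8−3·3/8=55/8; d'=(50−3·-31/4)/(55/8)=586/55
back: M2=586/55
back: M1=-31/4−3/8·586/55=-646/55
M: M0=0, M1=-646/55, M2=586/55, M3=0
seg 0: a=-4, c=M0/2=0, d=(M1−M0)/(6·1)=-323/165, b=Δ0−h0·(2M0+M1)/6=1643/165
seg 1: a=4, c=M1/2=-323/55, d=(M2−M1)/(6·3)=56/45, b=Δ1−h1·(2M1+M2)/6=674/165
seg 2: a=-3, c=M2/2=293/55, d=(M3−M2)/(6·1)=-293/165, b=Δ2−h2·(2M2+M3)/6=404/165
t_q=13/4 → seg 1, τ=9/4; S=4+674/165·τ+-323/55·τ²+56/45·τ³=-2081/880

  seg 0: a=-4 b=1643/165 c=0 d=-323/165
  seg 1: a=4 b=674/165 c=-323/55 d=56/45
  seg 2: a=-3 b=404/165 c=293/55 d=-293/165
S(13/4) = -2081/880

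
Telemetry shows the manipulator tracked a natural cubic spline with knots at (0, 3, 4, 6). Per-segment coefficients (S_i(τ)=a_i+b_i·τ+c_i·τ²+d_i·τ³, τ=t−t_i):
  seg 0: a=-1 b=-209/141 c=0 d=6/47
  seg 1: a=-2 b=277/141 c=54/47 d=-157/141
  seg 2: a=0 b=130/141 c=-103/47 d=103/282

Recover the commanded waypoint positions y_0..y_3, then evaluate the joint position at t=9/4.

y_0=-1 y_1=-2 y_2=0 y_3=-4
S(9/4) = -4333/1504

y_0 = S_0(0) = a_0 = -1
y_1 = S_1(0) = a_1 = -2
y_2 = S_2(0) = a_2 = 0
y_3 = S_2(2) = -4
t_q=9/4 is in segment 0 (τ=9/4); S_0(τ)=-4333/1504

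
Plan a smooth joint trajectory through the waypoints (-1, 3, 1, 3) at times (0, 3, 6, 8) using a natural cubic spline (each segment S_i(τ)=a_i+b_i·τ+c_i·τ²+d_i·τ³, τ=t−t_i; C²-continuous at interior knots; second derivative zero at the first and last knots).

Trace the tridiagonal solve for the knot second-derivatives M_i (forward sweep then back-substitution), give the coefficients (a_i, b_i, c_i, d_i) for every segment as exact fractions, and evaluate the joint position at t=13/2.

  seg 0: a=-1 b=223/111 c=0 d=-25/333
  seg 1: a=3 b=-2/111 c=-25/37 d=17/111
  seg 2: a=1 b=7/111 c=26/37 d=-13/111
S(13/2) = 353/296

Δ: Δ0=4/3, Δ1=-2/3, Δ2=1
row 1: diag=12, rhs=-12; c'=1/4, d'=-1
row 2: denom=10−3·1/4=37/4; d'=(10−3·-1)/(37/4)=52/37
back: M2=52/37
back: M1=-1−1/4·52/37=-50/37
M: M0=0, M1=-50/37, M2=52/37, M3=0
seg 0: a=-1, c=M0/2=0, d=(M1−M0)/(6·3)=-25/333, b=Δ0−h0·(2M0+M1)/6=223/111
seg 1: a=3, c=M1/2=-25/37, d=(M2−M1)/(6·3)=17/111, b=Δ1−h1·(2M1+M2)/6=-2/111
seg 2: a=1, c=M2/2=26/37, d=(M3−M2)/(6·2)=-13/111, b=Δ2−h2·(2M2+M3)/6=7/111
t_q=13/2 → seg 2, τ=1/2; S=1+7/111·τ+26/37·τ²+-13/111·τ³=353/296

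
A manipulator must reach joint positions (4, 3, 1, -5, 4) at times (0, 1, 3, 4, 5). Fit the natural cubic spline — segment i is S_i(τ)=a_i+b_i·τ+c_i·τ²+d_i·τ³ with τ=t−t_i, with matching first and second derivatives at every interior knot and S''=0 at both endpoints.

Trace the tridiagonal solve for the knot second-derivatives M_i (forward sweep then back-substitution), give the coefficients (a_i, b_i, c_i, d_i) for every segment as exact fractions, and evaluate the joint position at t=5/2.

Δ: Δ0=-1, Δ1=-1, Δ2=-6, Δ3=9
row 1: diag=6, rhs=0; c'=1/3, d'=0
row 2: denom=6−2·1/3=16/3; d'=(-30−2·0)/(16/3)=-45/8
row 3: denom=4−1·3/16=61/16; d'=(90−1·-45/8)/(61/16)=1530/61
back: M3=1530/61
back: M2=-45/8−3/16·1530/61=-630/61
back: M1=0−1/3·-630/61=210/61
M: M0=0, M1=210/61, M2=-630/61, M3=1530/61, M4=0
seg 0: a=4, c=M0/2=0, d=(M1−M0)/(6·1)=35/61, b=Δ0−h0·(2M0+M1)/6=-96/61
seg 1: a=3, c=M1/2=105/61, d=(M2−M1)/(6·2)=-70/61, b=Δ1−h1·(2M1+M2)/6=9/61
seg 2: a=1, c=M2/2=-315/61, d=(M3−M2)/(6·1)=360/61, b=Δ2−h2·(2M2+M3)/6=-411/61
seg 3: a=-5, c=M3/2=765/61, d=(M4−M3)/(6·1)=-255/61, b=Δ3−h3·(2M3+M4)/6=39/61
t_q=5/2 → seg 1, τ=3/2; S=3+9/61·τ+105/61·τ²+-70/61·τ³=393/122

  seg 0: a=4 b=-96/61 c=0 d=35/61
  seg 1: a=3 b=9/61 c=105/61 d=-70/61
  seg 2: a=1 b=-411/61 c=-315/61 d=360/61
  seg 3: a=-5 b=39/61 c=765/61 d=-255/61
S(5/2) = 393/122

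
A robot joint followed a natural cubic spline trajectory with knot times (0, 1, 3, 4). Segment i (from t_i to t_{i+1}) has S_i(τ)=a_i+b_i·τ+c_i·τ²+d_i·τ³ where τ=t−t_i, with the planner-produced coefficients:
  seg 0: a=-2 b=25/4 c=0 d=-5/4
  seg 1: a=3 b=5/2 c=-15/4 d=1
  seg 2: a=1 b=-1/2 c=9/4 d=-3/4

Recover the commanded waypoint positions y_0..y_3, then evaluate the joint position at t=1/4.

y_0 = S_0(0) = a_0 = -2
y_1 = S_1(0) = a_1 = 3
y_2 = S_2(0) = a_2 = 1
y_3 = S_2(1) = 2
t_q=1/4 is in segment 0 (τ=1/4); S_0(τ)=-117/256

y_0=-2 y_1=3 y_2=1 y_3=2
S(1/4) = -117/256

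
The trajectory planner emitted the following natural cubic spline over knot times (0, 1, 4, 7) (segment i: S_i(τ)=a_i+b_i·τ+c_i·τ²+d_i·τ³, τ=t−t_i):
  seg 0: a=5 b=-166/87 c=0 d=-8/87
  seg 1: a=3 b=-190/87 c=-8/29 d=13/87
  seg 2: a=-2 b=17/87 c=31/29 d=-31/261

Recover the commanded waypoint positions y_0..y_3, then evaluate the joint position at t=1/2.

y_0=5 y_1=3 y_2=-2 y_3=5
S(1/2) = 117/29

y_0 = S_0(0) = a_0 = 5
y_1 = S_1(0) = a_1 = 3
y_2 = S_2(0) = a_2 = -2
y_3 = S_2(3) = 5
t_q=1/2 is in segment 0 (τ=1/2); S_0(τ)=117/29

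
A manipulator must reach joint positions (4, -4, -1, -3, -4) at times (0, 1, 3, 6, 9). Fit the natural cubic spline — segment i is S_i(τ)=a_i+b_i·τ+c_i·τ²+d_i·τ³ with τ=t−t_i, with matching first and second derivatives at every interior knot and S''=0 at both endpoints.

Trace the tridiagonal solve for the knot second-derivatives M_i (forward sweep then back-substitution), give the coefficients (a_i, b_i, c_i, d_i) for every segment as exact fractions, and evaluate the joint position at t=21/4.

  seg 0: a=4 b=-4035/412 c=0 d=739/412
  seg 1: a=-4 b=-909/206 c=2217/412 d=-999/824
  seg 2: a=-1 b=264/103 c=-195/103 d=757/2781
  seg 3: a=-3 b=-149/103 c=172/309 d=-172/2781
S(21/4) = -11317/6592

Δ: Δ0=-8, Δ1=3/2, Δ2=-2/3, Δ3=-1/3
row 1: diag=6, rhs=57; c'=1/3, d'=19/2
row 2: denom=10−2·1/3=28/3; d'=(-13−2·19/2)/(28/3)=-24/7
row 3: denom=12−3·9/28=309/28; d'=(2−3·-24/7)/(309/28)=344/309
back: M3=344/309
back: M2=-24/7−9/28·344/309=-390/103
back: M1=19/2−1/3·-390/103=2217/206
M: M0=0, M1=2217/206, M2=-390/103, M3=344/309, M4=0
seg 0: a=4, c=M0/2=0, d=(M1−M0)/(6·1)=739/412, b=Δ0−h0·(2M0+M1)/6=-4035/412
seg 1: a=-4, c=M1/2=2217/412, d=(M2−M1)/(6·2)=-999/824, b=Δ1−h1·(2M1+M2)/6=-909/206
seg 2: a=-1, c=M2/2=-195/103, d=(M3−M2)/(6·3)=757/2781, b=Δ2−h2·(2M2+M3)/6=264/103
seg 3: a=-3, c=M3/2=172/309, d=(M4−M3)/(6·3)=-172/2781, b=Δ3−h3·(2M3+M4)/6=-149/103
t_q=21/4 → seg 2, τ=9/4; S=-1+264/103·τ+-195/103·τ²+757/2781·τ³=-11317/6592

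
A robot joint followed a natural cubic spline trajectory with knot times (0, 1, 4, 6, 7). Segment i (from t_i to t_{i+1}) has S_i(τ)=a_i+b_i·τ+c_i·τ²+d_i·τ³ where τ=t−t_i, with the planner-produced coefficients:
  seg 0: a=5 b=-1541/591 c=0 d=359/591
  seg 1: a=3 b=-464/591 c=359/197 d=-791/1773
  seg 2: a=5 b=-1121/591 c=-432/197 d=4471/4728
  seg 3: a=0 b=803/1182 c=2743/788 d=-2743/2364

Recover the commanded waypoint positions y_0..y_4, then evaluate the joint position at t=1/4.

y_0=5 y_1=3 y_2=5 y_3=0 y_4=3
S(1/4) = 54941/12608

y_0 = S_0(0) = a_0 = 5
y_1 = S_1(0) = a_1 = 3
y_2 = S_2(0) = a_2 = 5
y_3 = S_3(0) = a_3 = 0
y_4 = S_3(1) = 3
t_q=1/4 is in segment 0 (τ=1/4); S_0(τ)=54941/12608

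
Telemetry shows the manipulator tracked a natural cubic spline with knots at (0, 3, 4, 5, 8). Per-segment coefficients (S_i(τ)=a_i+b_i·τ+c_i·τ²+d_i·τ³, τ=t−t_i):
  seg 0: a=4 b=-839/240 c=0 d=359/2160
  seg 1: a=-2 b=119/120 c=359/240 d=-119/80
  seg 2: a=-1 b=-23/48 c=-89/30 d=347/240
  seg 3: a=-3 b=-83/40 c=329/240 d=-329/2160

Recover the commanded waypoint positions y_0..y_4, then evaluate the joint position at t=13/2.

y_0=4 y_1=-2 y_2=-1 y_3=-3 y_4=-1
S(13/2) = -2267/640

y_0 = S_0(0) = a_0 = 4
y_1 = S_1(0) = a_1 = -2
y_2 = S_2(0) = a_2 = -1
y_3 = S_3(0) = a_3 = -3
y_4 = S_3(3) = -1
t_q=13/2 is in segment 3 (τ=3/2); S_3(τ)=-2267/640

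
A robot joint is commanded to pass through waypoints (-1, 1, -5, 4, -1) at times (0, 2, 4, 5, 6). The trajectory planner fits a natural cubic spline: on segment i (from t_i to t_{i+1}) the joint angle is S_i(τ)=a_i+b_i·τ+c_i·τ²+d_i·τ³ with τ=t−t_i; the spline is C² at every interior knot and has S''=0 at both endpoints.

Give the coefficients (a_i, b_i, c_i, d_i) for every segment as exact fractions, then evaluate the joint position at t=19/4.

Δ: Δ0=1, Δ1=-3, Δ2=9, Δ3=-5
row 1: diag=8, rhs=-24; c'=1/4, d'=-3
row 2: denom=6−2·1/4=11/2; d'=(72−2·-3)/(11/2)=156/11
row 3: denom=4−1·2/11=42/11; d'=(-84−1·156/11)/(42/11)=-180/7
back: M3=-180/7
back: M2=156/11−2/11·-180/7=132/7
back: M1=-3−1/4·132/7=-54/7
M: M0=0, M1=-54/7, M2=132/7, M3=-180/7, M4=0
seg 0: a=-1, c=M0/2=0, d=(M1−M0)/(6·2)=-9/14, b=Δ0−h0·(2M0+M1)/6=25/7
seg 1: a=1, c=M1/2=-27/7, d=(M2−M1)/(6·2)=31/14, b=Δ1−h1·(2M1+M2)/6=-29/7
seg 2: a=-5, c=M2/2=66/7, d=(M3−M2)/(6·1)=-52/7, b=Δ2−h2·(2M2+M3)/6=7
seg 3: a=4, c=M3/2=-90/7, d=(M4−M3)/(6·1)=30/7, b=Δ3−h3·(2M3+M4)/6=25/7
t_q=19/4 → seg 2, τ=3/4; S=-5+7·τ+66/7·τ²+-52/7·τ³=271/112

  seg 0: a=-1 b=25/7 c=0 d=-9/14
  seg 1: a=1 b=-29/7 c=-27/7 d=31/14
  seg 2: a=-5 b=7 c=66/7 d=-52/7
  seg 3: a=4 b=25/7 c=-90/7 d=30/7
S(19/4) = 271/112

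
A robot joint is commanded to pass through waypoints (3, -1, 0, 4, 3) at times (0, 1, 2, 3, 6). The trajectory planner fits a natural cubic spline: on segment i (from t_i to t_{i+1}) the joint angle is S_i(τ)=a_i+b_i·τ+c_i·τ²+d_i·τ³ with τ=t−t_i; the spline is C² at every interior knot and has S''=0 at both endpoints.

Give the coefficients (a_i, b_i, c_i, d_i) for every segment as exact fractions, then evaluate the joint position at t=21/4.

  seg 0: a=3 b=-443/87 c=0 d=95/87
  seg 1: a=-1 b=-158/87 c=95/29 d=-40/87
  seg 2: a=0 b=292/87 c=55/29 d=-109/87
  seg 3: a=4 b=295/87 c=-54/29 d=6/29
S(21/4) = 4231/928

Δ: Δ0=-4, Δ1=1, Δ2=4, Δ3=-1/3
row 1: diag=4, rhs=30; c'=1/4, d'=15/2
row 2: denom=4−1·1/4=15/4; d'=(18−1·15/2)/(15/4)=14/5
row 3: denom=8−1·4/15=116/15; d'=(-26−1·14/5)/(116/15)=-108/29
back: M3=-108/29
back: M2=14/5−4/15·-108/29=110/29
back: M1=15/2−1/4·110/29=190/29
M: M0=0, M1=190/29, M2=110/29, M3=-108/29, M4=0
seg 0: a=3, c=M0/2=0, d=(M1−M0)/(6·1)=95/87, b=Δ0−h0·(2M0+M1)/6=-443/87
seg 1: a=-1, c=M1/2=95/29, d=(M2−M1)/(6·1)=-40/87, b=Δ1−h1·(2M1+M2)/6=-158/87
seg 2: a=0, c=M2/2=55/29, d=(M3−M2)/(6·1)=-109/87, b=Δ2−h2·(2M2+M3)/6=292/87
seg 3: a=4, c=M3/2=-54/29, d=(M4−M3)/(6·3)=6/29, b=Δ3−h3·(2M3+M4)/6=295/87
t_q=21/4 → seg 3, τ=9/4; S=4+295/87·τ+-54/29·τ²+6/29·τ³=4231/928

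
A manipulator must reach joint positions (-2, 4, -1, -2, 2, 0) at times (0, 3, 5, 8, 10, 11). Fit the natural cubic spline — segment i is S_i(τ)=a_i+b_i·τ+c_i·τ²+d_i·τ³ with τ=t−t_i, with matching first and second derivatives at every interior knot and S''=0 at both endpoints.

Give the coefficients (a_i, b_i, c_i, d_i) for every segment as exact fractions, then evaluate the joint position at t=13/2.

Δ: Δ0=2, Δ1=-5/2, Δ2=-1/3, Δ3=2, Δ4=-2
row 1: diag=10, rhs=-27; c'=1/5, d'=-27/10
row 2: denom=10−2·1/5=48/5; d'=(13−2·-27/10)/(48/5)=23/12
row 3: denom=10−3·5/16=145/16; d'=(14−3·23/12)/(145/16)=132/145
row 4: denom=6−2·32/145=806/145; d'=(-24−2·132/145)/(806/145)=-144/31
back: M4=-144/31
back: M3=132/145−32/145·-144/31=60/31
back: M2=23/12−5/16·60/31=122/93
back: M1=-27/10−1/5·122/93=-551/186
M: M0=0, M1=-551/186, M2=122/93, M3=60/31, M4=-144/31, M5=0
seg 0: a=-2, c=M0/2=0, d=(M1−M0)/(6·3)=-551/3348, b=Δ0−h0·(2M0+M1)/6=1295/372
seg 1: a=4, c=M1/2=-551/372, d=(M2−M1)/(6·2)=265/744, b=Δ1−h1·(2M1+M2)/6=-179/186
seg 2: a=-1, c=M2/2=61/93, d=(M3−M2)/(6·3)=29/837, b=Δ2−h2·(2M2+M3)/6=-81/31
seg 3: a=-2, c=M3/2=30/31, d=(M4−M3)/(6·2)=-17/31, b=Δ3−h3·(2M3+M4)/6=70/31
seg 4: a=2, c=M4/2=-72/31, d=(M5−M4)/(6·1)=24/31, b=Δ4−h4·(2M4+M5)/6=-14/31
t_q=13/2 → seg 2, τ=3/2; S=-1+-81/31·τ+61/93·τ²+29/837·τ³=-825/248

  seg 0: a=-2 b=1295/372 c=0 d=-551/3348
  seg 1: a=4 b=-179/186 c=-551/372 d=265/744
  seg 2: a=-1 b=-81/31 c=61/93 d=29/837
  seg 3: a=-2 b=70/31 c=30/31 d=-17/31
  seg 4: a=2 b=-14/31 c=-72/31 d=24/31
S(13/2) = -825/248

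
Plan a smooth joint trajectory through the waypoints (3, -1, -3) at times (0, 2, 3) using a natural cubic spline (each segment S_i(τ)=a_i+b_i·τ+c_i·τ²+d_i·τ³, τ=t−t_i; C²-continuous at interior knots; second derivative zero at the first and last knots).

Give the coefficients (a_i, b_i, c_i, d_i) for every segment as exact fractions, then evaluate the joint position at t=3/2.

  seg 0: a=3 b=-2 c=0 d=0
  seg 1: a=-1 b=-2 c=0 d=0
S(3/2) = 0

Δ: Δ0=-2, Δ1=-2
row 1: diag=6, rhs=0; c'=1/6, d'=0
back: M1=0
M: M0=0, M1=0, M2=0
seg 0: a=3, c=M0/2=0, d=(M1−M0)/(6·2)=0, b=Δ0−h0·(2M0+M1)/6=-2
seg 1: a=-1, c=M1/2=0, d=(M2−M1)/(6·1)=0, b=Δ1−h1·(2M1+M2)/6=-2
t_q=3/2 → seg 0, τ=3/2; S=3+-2·τ+0·τ²+0·τ³=0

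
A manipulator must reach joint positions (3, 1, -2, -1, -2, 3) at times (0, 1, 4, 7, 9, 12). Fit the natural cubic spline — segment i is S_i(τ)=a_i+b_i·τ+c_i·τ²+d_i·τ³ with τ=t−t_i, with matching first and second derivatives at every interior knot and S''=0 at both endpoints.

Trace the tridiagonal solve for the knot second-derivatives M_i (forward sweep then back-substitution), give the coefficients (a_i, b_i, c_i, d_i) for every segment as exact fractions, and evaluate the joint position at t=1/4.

  seg 0: a=3 b=-1319/636 c=0 d=47/636
  seg 1: a=1 b=-589/318 c=47/212 d=119/5724
  seg 2: a=-2 b=25/636 c=65/159 d=-593/5724
  seg 3: a=-1 b=-97/318 c=-111/212 d=271/1272
  seg 4: a=-2 b=25/159 c=40/53 d=-40/477
S(1/4) = 33685/13568

Δ: Δ0=-2, Δ1=-1, Δ2=1/3, Δ3=-1/2, Δ4=5/3
row 1: diag=8, rhs=6; c'=3/8, d'=3/4
row 2: denom=12−3·3/8=87/8; d'=(8−3·3/4)/(87/8)=46/87
row 3: denom=10−3·8/29=266/29; d'=(-5−3·46/87)/(266/29)=-191/266
row 4: denom=10−2·29/133=1272/133; d'=(13−2·-191/266)/(1272/133)=80/53
back: M4=80/53
back: M3=-191/266−29/133·80/53=-111/106
back: M2=46/87−8/29·-111/106=130/159
back: M1=3/4−3/8·130/159=47/106
M: M0=0, M1=47/106, M2=130/159, M3=-111/106, M4=80/53, M5=0
seg 0: a=3, c=M0/2=0, d=(M1−M0)/(6·1)=47/636, b=Δ0−h0·(2M0+M1)/6=-1319/636
seg 1: a=1, c=M1/2=47/212, d=(M2−M1)/(6·3)=119/5724, b=Δ1−h1·(2M1+M2)/6=-589/318
seg 2: a=-2, c=M2/2=65/159, d=(M3−M2)/(6·3)=-593/5724, b=Δ2−h2·(2M2+M3)/6=25/636
seg 3: a=-1, c=M3/2=-111/212, d=(M4−M3)/(6·2)=271/1272, b=Δ3−h3·(2M3+M4)/6=-97/318
seg 4: a=-2, c=M4/2=40/53, d=(M5−M4)/(6·3)=-40/477, b=Δ4−h4·(2M4+M5)/6=25/159
t_q=1/4 → seg 0, τ=1/4; S=3+-1319/636·τ+0·τ²+47/636·τ³=33685/13568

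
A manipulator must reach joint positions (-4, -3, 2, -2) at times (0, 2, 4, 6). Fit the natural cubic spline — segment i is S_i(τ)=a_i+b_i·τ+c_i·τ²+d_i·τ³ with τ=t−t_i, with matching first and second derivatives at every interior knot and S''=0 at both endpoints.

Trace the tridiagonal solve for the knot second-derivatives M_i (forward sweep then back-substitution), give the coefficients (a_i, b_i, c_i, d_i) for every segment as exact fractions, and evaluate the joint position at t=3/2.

  seg 0: a=-4 b=-1/3 c=0 d=5/24
  seg 1: a=-3 b=13/6 c=5/4 d=-13/24
  seg 2: a=2 b=2/3 c=-2 d=1/3
S(3/2) = -243/64

Δ: Δ0=1/2, Δ1=5/2, Δ2=-2
row 1: diag=8, rhs=12; c'=1/4, d'=3/2
row 2: denom=8−2·1/4=15/2; d'=(-27−2·3/2)/(15/2)=-4
back: M2=-4
back: M1=3/2−1/4·-4=5/2
M: M0=0, M1=5/2, M2=-4, M3=0
seg 0: a=-4, c=M0/2=0, d=(M1−M0)/(6·2)=5/24, b=Δ0−h0·(2M0+M1)/6=-1/3
seg 1: a=-3, c=M1/2=5/4, d=(M2−M1)/(6·2)=-13/24, b=Δ1−h1·(2M1+M2)/6=13/6
seg 2: a=2, c=M2/2=-2, d=(M3−M2)/(6·2)=1/3, b=Δ2−h2·(2M2+M3)/6=2/3
t_q=3/2 → seg 0, τ=3/2; S=-4+-1/3·τ+0·τ²+5/24·τ³=-243/64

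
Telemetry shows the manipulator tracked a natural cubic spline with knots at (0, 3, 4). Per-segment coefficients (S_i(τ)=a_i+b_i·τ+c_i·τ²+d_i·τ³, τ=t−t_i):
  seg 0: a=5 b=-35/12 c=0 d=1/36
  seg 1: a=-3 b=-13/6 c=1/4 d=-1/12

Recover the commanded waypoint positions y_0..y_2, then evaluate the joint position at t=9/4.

y_0=5 y_1=-3 y_2=-5
S(9/4) = -319/256

y_0 = S_0(0) = a_0 = 5
y_1 = S_1(0) = a_1 = -3
y_2 = S_1(1) = -5
t_q=9/4 is in segment 0 (τ=9/4); S_0(τ)=-319/256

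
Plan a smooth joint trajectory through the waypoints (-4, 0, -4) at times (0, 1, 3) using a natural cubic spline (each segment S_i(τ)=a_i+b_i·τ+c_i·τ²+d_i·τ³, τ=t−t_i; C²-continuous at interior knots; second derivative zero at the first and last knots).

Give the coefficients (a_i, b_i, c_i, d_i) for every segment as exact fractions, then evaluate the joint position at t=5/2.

Δ: Δ0=4, Δ1=-2
row 1: diag=6, rhs=-36; c'=1/3, d'=-6
back: M1=-6
M: M0=0, M1=-6, M2=0
seg 0: a=-4, c=M0/2=0, d=(M1−M0)/(6·1)=-1, b=Δ0−h0·(2M0+M1)/6=5
seg 1: a=0, c=M1/2=-3, d=(M2−M1)/(6·2)=1/2, b=Δ1−h1·(2M1+M2)/6=2
t_q=5/2 → seg 1, τ=3/2; S=0+2·τ+-3·τ²+1/2·τ³=-33/16

  seg 0: a=-4 b=5 c=0 d=-1
  seg 1: a=0 b=2 c=-3 d=1/2
S(5/2) = -33/16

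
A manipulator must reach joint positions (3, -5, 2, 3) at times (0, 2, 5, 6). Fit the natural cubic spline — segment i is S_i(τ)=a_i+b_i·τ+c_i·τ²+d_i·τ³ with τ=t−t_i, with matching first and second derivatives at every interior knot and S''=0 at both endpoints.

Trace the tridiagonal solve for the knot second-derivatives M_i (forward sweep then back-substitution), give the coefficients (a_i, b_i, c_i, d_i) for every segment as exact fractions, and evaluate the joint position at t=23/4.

Δ: Δ0=-4, Δ1=7/3, Δ2=1
row 1: diag=10, rhs=38; c'=3/10, d'=19/5
row 2: denom=8−3·3/10=71/10; d'=(-8−3·19/5)/(71/10)=-194/71
back: M2=-194/71
back: M1=19/5−3/10·-194/71=328/71
M: M0=0, M1=328/71, M2=-194/71, M3=0
seg 0: a=3, c=M0/2=0, d=(M1−M0)/(6·2)=82/213, b=Δ0−h0·(2M0+M1)/6=-1180/213
seg 1: a=-5, c=M1/2=164/71, d=(M2−M1)/(6·3)=-29/71, b=Δ1−h1·(2M1+M2)/6=-196/213
seg 2: a=2, c=M2/2=-97/71, d=(M3−M2)/(6·1)=97/213, b=Δ2−h2·(2M2+M3)/6=407/213
t_q=23/4 → seg 2, τ=3/4; S=2+407/213·τ+-97/71·τ²+97/213·τ³=12981/4544

  seg 0: a=3 b=-1180/213 c=0 d=82/213
  seg 1: a=-5 b=-196/213 c=164/71 d=-29/71
  seg 2: a=2 b=407/213 c=-97/71 d=97/213
S(23/4) = 12981/4544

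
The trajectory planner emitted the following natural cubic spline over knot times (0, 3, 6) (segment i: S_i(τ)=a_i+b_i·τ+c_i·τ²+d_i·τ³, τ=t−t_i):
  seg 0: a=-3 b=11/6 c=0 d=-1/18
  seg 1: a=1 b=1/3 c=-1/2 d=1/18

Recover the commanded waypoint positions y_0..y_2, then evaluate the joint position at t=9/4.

y_0=-3 y_1=1 y_2=-1
S(9/4) = 63/128

y_0 = S_0(0) = a_0 = -3
y_1 = S_1(0) = a_1 = 1
y_2 = S_1(3) = -1
t_q=9/4 is in segment 0 (τ=9/4); S_0(τ)=63/128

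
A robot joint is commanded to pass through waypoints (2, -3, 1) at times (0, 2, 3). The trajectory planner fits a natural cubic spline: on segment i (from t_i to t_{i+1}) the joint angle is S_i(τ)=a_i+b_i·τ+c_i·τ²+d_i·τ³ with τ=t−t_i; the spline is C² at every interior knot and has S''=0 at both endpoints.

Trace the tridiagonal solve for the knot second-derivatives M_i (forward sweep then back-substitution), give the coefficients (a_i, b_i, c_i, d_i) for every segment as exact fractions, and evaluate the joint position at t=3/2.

  seg 0: a=2 b=-14/3 c=0 d=13/24
  seg 1: a=-3 b=11/6 c=13/4 d=-13/12
S(3/2) = -203/64

Δ: Δ0=-5/2, Δ1=4
row 1: diag=6, rhs=39; c'=1/6, d'=13/2
back: M1=13/2
M: M0=0, M1=13/2, M2=0
seg 0: a=2, c=M0/2=0, d=(M1−M0)/(6·2)=13/24, b=Δ0−h0·(2M0+M1)/6=-14/3
seg 1: a=-3, c=M1/2=13/4, d=(M2−M1)/(6·1)=-13/12, b=Δ1−h1·(2M1+M2)/6=11/6
t_q=3/2 → seg 0, τ=3/2; S=2+-14/3·τ+0·τ²+13/24·τ³=-203/64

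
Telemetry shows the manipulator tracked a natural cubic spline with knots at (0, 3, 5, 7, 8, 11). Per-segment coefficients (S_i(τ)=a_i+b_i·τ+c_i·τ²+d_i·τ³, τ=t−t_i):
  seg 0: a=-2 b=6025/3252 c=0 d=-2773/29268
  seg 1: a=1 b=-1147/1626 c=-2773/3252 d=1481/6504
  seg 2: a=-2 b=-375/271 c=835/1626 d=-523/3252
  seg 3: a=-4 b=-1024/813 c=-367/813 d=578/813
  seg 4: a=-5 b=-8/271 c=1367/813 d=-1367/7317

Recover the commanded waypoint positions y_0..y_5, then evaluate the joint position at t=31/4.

y_0=-2 y_1=1 y_2=-2 y_3=-4 y_4=-5 y_5=5
S(31/4) = -42481/8672

y_0 = S_0(0) = a_0 = -2
y_1 = S_1(0) = a_1 = 1
y_2 = S_2(0) = a_2 = -2
y_3 = S_3(0) = a_3 = -4
y_4 = S_4(0) = a_4 = -5
y_5 = S_4(3) = 5
t_q=31/4 is in segment 3 (τ=3/4); S_3(τ)=-42481/8672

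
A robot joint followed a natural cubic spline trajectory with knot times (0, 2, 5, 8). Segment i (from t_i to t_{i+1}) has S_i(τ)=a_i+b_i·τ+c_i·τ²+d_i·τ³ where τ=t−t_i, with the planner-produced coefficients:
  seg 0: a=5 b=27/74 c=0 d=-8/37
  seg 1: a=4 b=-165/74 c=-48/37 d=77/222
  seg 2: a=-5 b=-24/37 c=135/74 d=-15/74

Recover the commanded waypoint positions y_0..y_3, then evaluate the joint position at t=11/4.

y_0 = S_0(0) = a_0 = 5
y_1 = S_1(0) = a_1 = 4
y_2 = S_2(0) = a_2 = -5
y_3 = S_2(3) = 4
t_q=11/4 is in segment 1 (τ=3/4); S_1(τ)=8261/4736

y_0=5 y_1=4 y_2=-5 y_3=4
S(11/4) = 8261/4736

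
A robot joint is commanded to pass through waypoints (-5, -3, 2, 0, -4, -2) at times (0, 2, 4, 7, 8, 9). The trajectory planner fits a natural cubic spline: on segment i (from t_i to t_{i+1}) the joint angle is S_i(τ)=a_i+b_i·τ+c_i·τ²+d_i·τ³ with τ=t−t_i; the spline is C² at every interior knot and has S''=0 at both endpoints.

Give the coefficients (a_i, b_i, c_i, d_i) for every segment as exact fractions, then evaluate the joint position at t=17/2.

  seg 0: a=-5 b=74/141 c=0 d=67/564
  seg 1: a=-3 b=275/141 c=67/94 d=-247/1128
  seg 2: a=2 b=613/282 c=-113/188 d=-65/564
  seg 3: a=0 b=-2563/564 c=-77/47 d=1231/564
  seg 4: a=-4 b=-359/282 c=923/188 d=-923/564
S(17/2) = -5435/1504

Δ: Δ0=1, Δ1=5/2, Δ2=-2/3, Δ3=-4, Δ4=2
row 1: diag=8, rhs=9; c'=1/4, d'=9/8
row 2: denom=10−2·1/4=19/2; d'=(-19−2·9/8)/(19/2)=-85/38
row 3: denom=8−3·6/19=134/19; d'=(-20−3·-85/38)/(134/19)=-505/268
row 4: denom=4−1·19/134=517/134; d'=(36−1·-505/268)/(517/134)=923/94
back: M4=923/94
back: M3=-505/268−19/134·923/94=-154/47
back: M2=-85/38−6/19·-154/47=-113/94
back: M1=9/8−1/4·-113/94=67/47
M: M0=0, M1=67/47, M2=-113/94, M3=-154/47, M4=923/94, M5=0
seg 0: a=-5, c=M0/2=0, d=(M1−M0)/(6·2)=67/564, b=Δ0−h0·(2M0+M1)/6=74/141
seg 1: a=-3, c=M1/2=67/94, d=(M2−M1)/(6·2)=-247/1128, b=Δ1−h1·(2M1+M2)/6=275/141
seg 2: a=2, c=M2/2=-113/188, d=(M3−M2)/(6·3)=-65/564, b=Δ2−h2·(2M2+M3)/6=613/282
seg 3: a=0, c=M3/2=-77/47, d=(M4−M3)/(6·1)=1231/564, b=Δ3−h3·(2M3+M4)/6=-2563/564
seg 4: a=-4, c=M4/2=923/188, d=(M5−M4)/(6·1)=-923/564, b=Δ4−h4·(2M4+M5)/6=-359/282
t_q=17/2 → seg 4, τ=1/2; S=-4+-359/282·τ+923/188·τ²+-923/564·τ³=-5435/1504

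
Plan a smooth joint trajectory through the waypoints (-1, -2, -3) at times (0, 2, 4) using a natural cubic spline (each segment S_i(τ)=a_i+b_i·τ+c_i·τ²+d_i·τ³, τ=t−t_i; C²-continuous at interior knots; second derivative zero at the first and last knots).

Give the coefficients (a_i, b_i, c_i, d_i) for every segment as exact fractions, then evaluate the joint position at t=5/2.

  seg 0: a=-1 b=-1/2 c=0 d=0
  seg 1: a=-2 b=-1/2 c=0 d=0
S(5/2) = -9/4

Δ: Δ0=-1/2, Δ1=-1/2
row 1: diag=8, rhs=0; c'=1/4, d'=0
back: M1=0
M: M0=0, M1=0, M2=0
seg 0: a=-1, c=M0/2=0, d=(M1−M0)/(6·2)=0, b=Δ0−h0·(2M0+M1)/6=-1/2
seg 1: a=-2, c=M1/2=0, d=(M2−M1)/(6·2)=0, b=Δ1−h1·(2M1+M2)/6=-1/2
t_q=5/2 → seg 1, τ=1/2; S=-2+-1/2·τ+0·τ²+0·τ³=-9/4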